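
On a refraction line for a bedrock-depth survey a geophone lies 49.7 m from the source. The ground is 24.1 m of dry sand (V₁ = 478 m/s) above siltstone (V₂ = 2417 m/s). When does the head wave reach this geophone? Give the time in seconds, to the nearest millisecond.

t = x/V₂ + 2h·√(V₂²−V₁²)/(V₁V₂).
√(V₂²−V₁²) = √(2417²−478²) = 2369.3 m/s; delay term = 2·24.1·2369.3/(478·2417) = 0.09885 s.
t = 49.7/2417 + 0.09885 = 0.11941 s.

0.119 s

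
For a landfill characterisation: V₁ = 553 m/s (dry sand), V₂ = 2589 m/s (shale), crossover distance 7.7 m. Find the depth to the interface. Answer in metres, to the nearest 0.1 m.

x_cross = 2h·√((V₂+V₁)/(V₂−V₁)) → h = x_cross / (2·√((V₂+V₁)/(V₂−V₁))).
√((V₂+V₁)/(V₂−V₁)) = √((2589+553)/(2589−553)) = 1.2423.
h = 7.7 / (2·1.2423) = 3.10 m.

3.1 m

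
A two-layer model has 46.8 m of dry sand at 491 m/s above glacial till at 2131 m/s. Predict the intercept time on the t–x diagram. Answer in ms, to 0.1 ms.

185.5 ms

tᵢ = 2h·√(V₂²−V₁²)/(V₁V₂).
√(V₂²−V₁²) = √(2131²−491²) = 2073.7 m/s.
tᵢ = 2·46.8·2073.7/(491·2131) = 0.18550 s.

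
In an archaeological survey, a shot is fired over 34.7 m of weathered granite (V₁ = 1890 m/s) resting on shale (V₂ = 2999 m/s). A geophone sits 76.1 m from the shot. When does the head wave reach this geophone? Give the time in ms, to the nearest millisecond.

54 ms

θ_c = arcsin(V₁/V₂) = arcsin(1890/2999) = 39.07°, cos θ_c = 0.7764.
Intercept time tᵢ = 2h cos θ_c / V₁ = 2·34.7·0.7764/1890 = 0.02851 s.
t = x/V₂ + tᵢ = 76.1/2999 + 0.02851 = 0.05389 s.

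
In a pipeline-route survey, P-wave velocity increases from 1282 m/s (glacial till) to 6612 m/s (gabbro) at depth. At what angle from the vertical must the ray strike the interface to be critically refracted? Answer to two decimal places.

At critical incidence the refracted ray runs along the interface (θ₂ = 90°), so sin θ_c = V₁/V₂.
θ_c = arcsin(1282/6612) = arcsin 0.1939 = 11.18°.

11.18°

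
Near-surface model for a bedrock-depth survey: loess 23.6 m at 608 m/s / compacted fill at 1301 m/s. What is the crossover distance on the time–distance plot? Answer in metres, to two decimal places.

78.34 m

x_cross = 2h·√((V₂+V₁)/(V₂−V₁)).
(V₂+V₁)/(V₂−V₁) = (1301+608)/(1301−608) = 2.7547; √ = 1.6597.
x_cross = 2·23.6·1.6597 = 78.34 m.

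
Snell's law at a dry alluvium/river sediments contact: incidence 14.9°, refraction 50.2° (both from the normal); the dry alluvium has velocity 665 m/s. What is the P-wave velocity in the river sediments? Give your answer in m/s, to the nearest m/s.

1987 m/s

Snell's law: sin 14.9°/V₁ = sin 50.2°/V₂.
V₂ = V₁·sin 50.2°/sin 14.9° = 665 × 2.9879 = 1986.94 m/s.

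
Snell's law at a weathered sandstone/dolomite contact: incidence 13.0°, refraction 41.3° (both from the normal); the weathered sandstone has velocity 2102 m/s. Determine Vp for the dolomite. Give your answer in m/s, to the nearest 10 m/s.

6170 m/s

sin 13.0° = 0.2250; sin 41.3° = 0.6600.
V₂ = V₁·(sin θ₂/sin θ₁) = 2102·(0.6600/0.2250) = 6167.22 m/s.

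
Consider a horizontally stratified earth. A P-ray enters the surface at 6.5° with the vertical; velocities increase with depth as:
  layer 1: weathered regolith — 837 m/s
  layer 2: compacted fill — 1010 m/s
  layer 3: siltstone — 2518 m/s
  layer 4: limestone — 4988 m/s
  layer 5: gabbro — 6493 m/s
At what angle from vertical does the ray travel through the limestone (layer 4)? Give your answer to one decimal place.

42.4°

Snell's law across each interface conserves sin θ / V, so sin θ_4 = V_4·sin θ₁/V₁.
sin θ_4 = 4988 × sin 6.5° / 837 = 0.6746.
θ_4 = arcsin 0.6746 = 42.42°.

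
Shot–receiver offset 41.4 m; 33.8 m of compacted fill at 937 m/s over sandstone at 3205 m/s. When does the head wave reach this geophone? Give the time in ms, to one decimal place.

81.9 ms

t = x/V₂ + 2h·√(V₂²−V₁²)/(V₁V₂).
√(V₂²−V₁²) = √(3205²−937²) = 3065.0 m/s; delay term = 2·33.8·3065.0/(937·3205) = 0.06899 s.
t = 41.4/3205 + 0.06899 = 0.08191 s.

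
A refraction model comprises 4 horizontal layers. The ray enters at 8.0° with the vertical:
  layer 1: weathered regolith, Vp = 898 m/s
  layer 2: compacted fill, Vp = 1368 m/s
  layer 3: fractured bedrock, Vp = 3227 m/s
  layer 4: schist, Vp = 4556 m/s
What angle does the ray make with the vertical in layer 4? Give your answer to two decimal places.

Ray parameter p = sin 8.0° / 898 = 1.5498e-04 s/m.
sin θ_4 = p·V_4 = 1.5498e-04 × 4556 = 0.7061.
θ_4 = 44.92° from the vertical.

44.92°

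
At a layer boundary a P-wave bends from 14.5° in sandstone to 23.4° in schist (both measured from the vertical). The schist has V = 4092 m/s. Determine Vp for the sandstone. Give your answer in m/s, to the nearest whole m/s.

sin 14.5° = 0.2504; sin 23.4° = 0.3971.
V₁ = V₂·(sin θ₁/sin θ₂) = 4092·(0.2504/0.3971) = 2579.78 m/s.

2580 m/s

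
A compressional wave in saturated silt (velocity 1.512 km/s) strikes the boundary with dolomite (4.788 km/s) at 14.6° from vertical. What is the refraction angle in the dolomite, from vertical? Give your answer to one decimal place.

Snell's law: sin θ₂ = (V₂/V₁)·sin θ₁ = (4.788/1.512)·sin 14.6° = 0.7982.
θ₂ = arcsin 0.7982 = 52.96° from the normal.

53.0°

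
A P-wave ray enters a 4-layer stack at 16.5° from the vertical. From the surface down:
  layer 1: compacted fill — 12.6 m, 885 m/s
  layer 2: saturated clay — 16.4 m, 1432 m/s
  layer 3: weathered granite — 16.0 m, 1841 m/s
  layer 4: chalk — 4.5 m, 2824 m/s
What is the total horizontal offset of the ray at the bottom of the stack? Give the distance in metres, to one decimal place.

Apply Snell's law at each interface; in layer i the horizontal offset is hᵢ·tan θᵢ.
Layer 1: θ = 16.50°; offset = 12.6·tan 16.50° = 3.732 m.
Layer 2: sin θ = 1432·sin 16.5°/885 = 0.4596, θ = 27.36°; offset = 16.4·tan 27.36° = 8.486 m.
Layer 3: sin θ = 1841·sin 16.5°/885 = 0.5908, θ = 36.21°; offset = 16.0·tan 36.21° = 11.717 m.
Layer 4: sin θ = 2824·sin 16.5°/885 = 0.9063, θ = 65.00°; offset = 4.5·tan 65.00° = 9.649 m.
Summing the layer offsets gives 33.584 m.

33.6 m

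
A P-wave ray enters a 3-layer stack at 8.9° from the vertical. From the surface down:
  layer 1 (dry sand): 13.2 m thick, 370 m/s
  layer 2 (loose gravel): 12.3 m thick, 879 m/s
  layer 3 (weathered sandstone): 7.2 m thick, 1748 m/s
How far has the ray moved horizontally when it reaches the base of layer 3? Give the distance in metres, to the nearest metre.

Ray parameter p = sin 8.9° / 370 m/s = 4.1814e-04 s/m.
Layer 1: θ = 8.90°; offset = 13.2·tan 8.90° = 2.067 m.
Layer 2: sin θ = p·879 = 0.3675 → θ = 21.56°; offset = 12.3·tan 21.56° = 4.861 m.
Layer 3: sin θ = p·1748 = 0.7309 → θ = 46.96°; offset = 7.2·tan 46.96° = 7.711 m.
Total horizontal offset = 14.639 m.

15 m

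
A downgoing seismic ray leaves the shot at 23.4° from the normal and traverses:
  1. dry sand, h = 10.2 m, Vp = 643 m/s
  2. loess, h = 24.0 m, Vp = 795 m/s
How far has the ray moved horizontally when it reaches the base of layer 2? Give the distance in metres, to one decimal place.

Ray parameter p = sin 23.4° / 643 m/s = 6.1765e-04 s/m.
Layer 1: θ = 23.40°; offset = 10.2·tan 23.40° = 4.414 m.
Layer 2: sin θ = p·795 = 0.4910 → θ = 29.41°; offset = 24.0·tan 29.41° = 13.528 m.
Total horizontal offset = 17.942 m.

17.9 m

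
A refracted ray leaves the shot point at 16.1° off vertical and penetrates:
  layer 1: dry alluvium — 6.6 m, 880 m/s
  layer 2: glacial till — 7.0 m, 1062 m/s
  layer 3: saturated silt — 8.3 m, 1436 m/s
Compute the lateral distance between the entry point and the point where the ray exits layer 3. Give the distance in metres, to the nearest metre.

Apply Snell's law at each interface; in layer i the horizontal offset is hᵢ·tan θᵢ.
Layer 1: θ = 16.10°; offset = 6.6·tan 16.10° = 1.905 m.
Layer 2: sin θ = 1062·sin 16.1°/880 = 0.3347, θ = 19.55°; offset = 7.0·tan 19.55° = 2.486 m.
Layer 3: sin θ = 1436·sin 16.1°/880 = 0.4525, θ = 26.91°; offset = 8.3·tan 26.91° = 4.212 m.
Summing the layer offsets gives 8.603 m.

9 m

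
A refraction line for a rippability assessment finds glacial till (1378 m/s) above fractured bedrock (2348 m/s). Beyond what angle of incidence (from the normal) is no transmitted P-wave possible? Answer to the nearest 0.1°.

At critical incidence the refracted ray runs along the interface (θ₂ = 90°), so sin θ_c = V₁/V₂.
θ_c = arcsin(1378/2348) = arcsin 0.5869 = 35.94°.

35.9°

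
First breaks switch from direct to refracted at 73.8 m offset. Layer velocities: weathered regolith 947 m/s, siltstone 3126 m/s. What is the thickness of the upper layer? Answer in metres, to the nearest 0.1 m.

27.0 m

h = (x_cross/2)·√((V₂−V₁)/(V₂+V₁)).
(V₂−V₁)/(V₂+V₁) = (3126−947)/(3126+947) = 0.5350; √ = 0.7314.
h = (73.8/2)·0.7314 = 26.99 m.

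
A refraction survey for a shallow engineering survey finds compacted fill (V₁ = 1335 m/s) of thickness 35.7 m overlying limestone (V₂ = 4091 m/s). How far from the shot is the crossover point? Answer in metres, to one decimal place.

100.2 m

θ_c = arcsin(1335/4091) = 19.05°, so cos θ_c = 0.9453 and tᵢ = 2h cos θ_c/V₁ = 0.0506 s.
At crossover x/V₁ = x/V₂ + tᵢ ⇒ x = tᵢ/(1/V₁ − 1/V₂) = 0.05056/(7.4906e-04 − 2.4444e-04) = 100.18 m.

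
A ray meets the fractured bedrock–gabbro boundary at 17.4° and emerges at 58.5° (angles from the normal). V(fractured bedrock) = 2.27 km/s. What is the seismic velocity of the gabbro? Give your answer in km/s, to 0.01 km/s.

Snell's law: sin 17.4°/V₁ = sin 58.5°/V₂.
V₂ = V₁·sin 58.5°/sin 17.4° = 2.27 × 2.8513 = 6.47 km/s.

6.47 km/s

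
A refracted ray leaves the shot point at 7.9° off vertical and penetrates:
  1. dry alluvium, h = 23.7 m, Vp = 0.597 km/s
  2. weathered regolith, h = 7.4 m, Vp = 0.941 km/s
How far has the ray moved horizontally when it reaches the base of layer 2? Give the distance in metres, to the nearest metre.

Ray parameter p = sin 7.9° / 0.597 km/s = 2.3023e-01 s/km.
Layer 1: θ = 7.90°; offset = 23.7·tan 7.90° = 3.289 m.
Layer 2: sin θ = p·0.941 = 0.2166 → θ = 12.51°; offset = 7.4·tan 12.51° = 1.642 m.
Σ offsets = 4.931 m.

5 m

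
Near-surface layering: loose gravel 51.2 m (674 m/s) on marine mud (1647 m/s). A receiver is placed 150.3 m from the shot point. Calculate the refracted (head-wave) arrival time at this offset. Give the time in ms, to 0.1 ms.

229.9 ms

t = x/V₂ + 2h·√(V₂²−V₁²)/(V₁V₂).
√(V₂²−V₁²) = √(1647²−674²) = 1502.8 m/s; delay term = 2·51.2·1502.8/(674·1647) = 0.13862 s.
t = 150.3/1647 + 0.13862 = 0.22988 s.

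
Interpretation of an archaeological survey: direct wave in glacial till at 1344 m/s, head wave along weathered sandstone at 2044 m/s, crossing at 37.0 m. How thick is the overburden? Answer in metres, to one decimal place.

x_cross = 2h·√((V₂+V₁)/(V₂−V₁)) → h = x_cross / (2·√((V₂+V₁)/(V₂−V₁))).
√((V₂+V₁)/(V₂−V₁)) = √((2044+1344)/(2044−1344)) = 2.2000.
h = 37.0 / (2·2.2000) = 8.41 m.

8.4 m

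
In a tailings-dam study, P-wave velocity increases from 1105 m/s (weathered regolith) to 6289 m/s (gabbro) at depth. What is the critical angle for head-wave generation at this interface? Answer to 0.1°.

Critical incidence: sin θ_c = V₁/V₂ = 1105/6289 = 0.1757.
θ_c = arcsin 0.1757 = 10.12°.

10.1°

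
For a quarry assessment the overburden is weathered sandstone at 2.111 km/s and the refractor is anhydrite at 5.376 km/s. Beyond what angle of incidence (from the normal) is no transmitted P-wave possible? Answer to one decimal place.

Critical incidence: sin θ_c = V₁/V₂ = 2.111/5.376 = 0.3927.
θ_c = arcsin 0.3927 = 23.12°.

23.1°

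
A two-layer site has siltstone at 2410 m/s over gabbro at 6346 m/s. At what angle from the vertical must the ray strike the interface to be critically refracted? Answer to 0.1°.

22.3°

Critical incidence: sin θ_c = V₁/V₂ = 2410/6346 = 0.3798.
θ_c = arcsin 0.3798 = 22.32°.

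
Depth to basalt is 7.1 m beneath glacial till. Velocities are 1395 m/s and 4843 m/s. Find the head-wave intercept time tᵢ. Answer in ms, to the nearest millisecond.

10 ms

θ_c = arcsin(V₁/V₂) = arcsin(1395/4843) = 16.74°; cos θ_c = 0.9576.
tᵢ = 2h·cos θ_c / V₁ = 2·7.1·0.9576 / 1395 = 0.00975 s.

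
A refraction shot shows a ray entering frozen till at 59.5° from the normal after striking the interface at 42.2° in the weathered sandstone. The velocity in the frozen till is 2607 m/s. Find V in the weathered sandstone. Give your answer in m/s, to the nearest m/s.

2032 m/s

sin 42.2° = 0.6717; sin 59.5° = 0.8616.
V₁ = V₂·(sin θ₁/sin θ₂) = 2607·(0.6717/0.8616) = 2032.40 m/s.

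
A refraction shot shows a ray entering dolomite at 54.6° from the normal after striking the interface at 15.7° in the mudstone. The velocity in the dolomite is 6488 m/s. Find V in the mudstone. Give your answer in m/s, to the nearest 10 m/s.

2150 m/s

sin 15.7° = 0.2706; sin 54.6° = 0.8151.
V₁ = V₂·(sin θ₁/sin θ₂) = 6488·(0.2706/0.8151) = 2153.84 m/s.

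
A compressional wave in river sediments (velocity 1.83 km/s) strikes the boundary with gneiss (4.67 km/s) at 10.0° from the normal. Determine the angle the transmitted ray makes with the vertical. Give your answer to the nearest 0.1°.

sin θ₁/V₁ = sin θ₂/V₂ ⇒ sin θ₂ = 4.67·sin 10.0°/1.83 = 4.67·0.1736/1.83 = 0.4431.
θ₂ = sin⁻¹(0.4431) = 26.30° (from vertical).

26.3°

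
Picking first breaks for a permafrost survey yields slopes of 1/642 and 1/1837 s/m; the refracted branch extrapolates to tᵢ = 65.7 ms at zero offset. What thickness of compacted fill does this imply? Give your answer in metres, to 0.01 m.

22.51 m

θ_c = arcsin(642/1837) = 20.46°; cos θ_c = 0.9369.
tᵢ = 2h cos θ_c/V₁ ⇒ h = tᵢ·V₁/(2 cos θ_c) = 0.0657·642/(2·0.9369) = 22.51 m.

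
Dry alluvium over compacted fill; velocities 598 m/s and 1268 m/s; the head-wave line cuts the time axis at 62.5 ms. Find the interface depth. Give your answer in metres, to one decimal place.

21.2 m

h = tᵢ·V₁·V₂ / (2·√(V₂²−V₁²)).
√(V₂²−V₁²) = √(1268² − 598²) = 1118.1 m/s.
h = 0.0625 s × 598 × 1268 / (2 × 1118.1) = 21.19 m.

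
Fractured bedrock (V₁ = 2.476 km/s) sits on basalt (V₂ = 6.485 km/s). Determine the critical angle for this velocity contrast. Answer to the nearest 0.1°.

22.4°

At critical incidence the refracted ray runs along the interface (θ₂ = 90°), so sin θ_c = V₁/V₂.
θ_c = arcsin(2.476/6.485) = arcsin 0.3818 = 22.45°.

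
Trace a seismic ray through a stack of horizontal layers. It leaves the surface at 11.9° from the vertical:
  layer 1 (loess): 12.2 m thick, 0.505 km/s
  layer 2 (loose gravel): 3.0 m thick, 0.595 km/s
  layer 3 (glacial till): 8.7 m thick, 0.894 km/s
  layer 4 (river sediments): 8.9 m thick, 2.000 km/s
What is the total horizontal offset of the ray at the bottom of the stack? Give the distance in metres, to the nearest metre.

19 m

Apply Snell's law at each interface; in layer i the horizontal offset is hᵢ·tan θᵢ.
Layer 1: θ = 11.90°; offset = 12.2·tan 11.90° = 2.571 m.
Layer 2: sin θ = 0.595·sin 11.9°/0.505 = 0.2430, θ = 14.06°; offset = 3.0·tan 14.06° = 0.751 m.
Layer 3: sin θ = 0.894·sin 11.9°/0.505 = 0.3650, θ = 21.41°; offset = 8.7·tan 21.41° = 3.411 m.
Layer 4: sin θ = 2.000·sin 11.9°/0.505 = 0.8167, θ = 54.75°; offset = 8.9·tan 54.75° = 12.594 m.
Summing the layer offsets gives 19.327 m.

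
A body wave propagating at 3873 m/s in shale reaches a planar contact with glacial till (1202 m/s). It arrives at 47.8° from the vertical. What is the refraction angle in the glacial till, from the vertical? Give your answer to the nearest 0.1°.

Snell's law: sin θ₂ = (V₂/V₁)·sin θ₁ = (1202/3873)·sin 47.8° = 0.2299.
θ₂ = sin⁻¹(0.2299) = 13.29° (from vertical).

13.3°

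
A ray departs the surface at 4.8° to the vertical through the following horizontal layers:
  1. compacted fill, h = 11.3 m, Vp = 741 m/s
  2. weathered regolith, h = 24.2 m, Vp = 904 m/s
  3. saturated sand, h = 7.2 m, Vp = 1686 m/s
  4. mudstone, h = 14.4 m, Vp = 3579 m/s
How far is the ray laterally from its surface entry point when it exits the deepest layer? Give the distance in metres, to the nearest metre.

11 m

Apply Snell's law at each interface; in layer i the horizontal offset is hᵢ·tan θᵢ.
Layer 1: θ = 4.80°; offset = 11.3·tan 4.80° = 0.949 m.
Layer 2: sin θ = 904·sin 4.8°/741 = 0.1021, θ = 5.86°; offset = 24.2·tan 5.86° = 2.483 m.
Layer 3: sin θ = 1686·sin 4.8°/741 = 0.1904, θ = 10.98°; offset = 7.2·tan 10.98° = 1.396 m.
Layer 4: sin θ = 3579·sin 4.8°/741 = 0.4042, θ = 23.84°; offset = 14.4·tan 23.84° = 6.363 m.
Σ offsets = 11.191 m.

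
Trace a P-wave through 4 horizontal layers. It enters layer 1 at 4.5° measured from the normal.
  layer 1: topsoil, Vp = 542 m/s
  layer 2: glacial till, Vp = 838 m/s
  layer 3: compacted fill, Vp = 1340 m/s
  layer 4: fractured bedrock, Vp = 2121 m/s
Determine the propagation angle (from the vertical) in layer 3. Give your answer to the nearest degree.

Ray parameter p = sin 4.5° / 542 = 1.4476e-04 s/m.
sin θ_3 = p·V_3 = 1.4476e-04 × 1340 = 0.1940.
θ_3 = arcsin 0.1940 = 11.18°.

11°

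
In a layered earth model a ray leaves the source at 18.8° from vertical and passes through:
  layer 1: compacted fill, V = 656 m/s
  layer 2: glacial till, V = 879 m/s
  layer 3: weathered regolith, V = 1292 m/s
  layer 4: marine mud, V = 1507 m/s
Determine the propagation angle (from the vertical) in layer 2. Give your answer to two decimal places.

Ray parameter p = sin 18.8° / 656 = 4.9126e-04 s/m.
sin θ_2 = p·V_2 = 4.9126e-04 × 879 = 0.4318.
θ_2 = arcsin 0.4318 = 25.58°.

25.58°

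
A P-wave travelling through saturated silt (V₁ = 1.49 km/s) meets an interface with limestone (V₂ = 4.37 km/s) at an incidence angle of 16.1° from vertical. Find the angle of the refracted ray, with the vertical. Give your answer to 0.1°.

54.4°

Snell's law: sin θ₂ = (V₂/V₁)·sin θ₁ = (4.37/1.49)·sin 16.1° = 0.8133.
θ₂ = sin⁻¹(0.8133) = 54.42° (from vertical).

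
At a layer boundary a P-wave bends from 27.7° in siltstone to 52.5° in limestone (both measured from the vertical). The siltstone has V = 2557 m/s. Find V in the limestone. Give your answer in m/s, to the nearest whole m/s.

sin 27.7° = 0.4648; sin 52.5° = 0.7934.
V₂ = V₁·(sin θ₂/sin θ₁) = 2557·(0.7934/0.4648) = 4364.07 m/s.

4364 m/s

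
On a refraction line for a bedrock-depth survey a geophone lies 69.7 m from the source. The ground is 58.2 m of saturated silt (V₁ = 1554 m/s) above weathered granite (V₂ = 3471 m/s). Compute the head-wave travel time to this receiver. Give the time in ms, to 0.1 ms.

87.1 ms

t = x/V₂ + 2h·√(V₂²−V₁²)/(V₁V₂).
√(V₂²−V₁²) = √(3471²−1554²) = 3103.7 m/s; delay term = 2·58.2·3103.7/(1554·3471) = 0.06698 s.
t = 69.7/3471 + 0.06698 = 0.08706 s.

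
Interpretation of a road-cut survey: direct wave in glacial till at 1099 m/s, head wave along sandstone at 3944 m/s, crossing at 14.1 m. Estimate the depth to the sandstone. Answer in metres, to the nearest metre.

5 m

x_cross = 2h·√((V₂+V₁)/(V₂−V₁)) → h = x_cross / (2·√((V₂+V₁)/(V₂−V₁))).
√((V₂+V₁)/(V₂−V₁)) = √((3944+1099)/(3944−1099)) = 1.3314.
h = 14.1 / (2·1.3314) = 5.30 m.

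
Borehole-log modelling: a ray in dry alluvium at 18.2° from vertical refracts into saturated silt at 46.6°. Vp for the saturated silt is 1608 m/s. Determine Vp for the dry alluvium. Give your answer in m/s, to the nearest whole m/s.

691 m/s

Snell's law: sin 18.2°/V₁ = sin 46.6°/V₂.
V₁ = V₂·sin 18.2°/sin 46.6° = 1608 × 0.4299 = 691.24 m/s.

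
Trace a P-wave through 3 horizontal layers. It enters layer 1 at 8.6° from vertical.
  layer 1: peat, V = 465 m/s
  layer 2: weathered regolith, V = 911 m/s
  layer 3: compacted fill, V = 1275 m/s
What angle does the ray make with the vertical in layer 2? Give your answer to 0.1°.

Snell's law across each interface conserves sin θ / V, so sin θ_2 = V_2·sin θ₁/V₁.
sin θ_2 = 911 × sin 8.6° / 465 = 0.2930.
θ_2 = 17.04° from the vertical.

17.0°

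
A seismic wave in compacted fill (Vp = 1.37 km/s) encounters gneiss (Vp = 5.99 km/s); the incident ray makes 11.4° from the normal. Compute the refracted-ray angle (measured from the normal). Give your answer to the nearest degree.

sin θ₁/V₁ = sin θ₂/V₂ ⇒ sin θ₂ = 5.99·sin 11.4°/1.37 = 5.99·0.1977/1.37 = 0.8642.
θ₂ = arcsin 0.8642 = 59.79° from the normal.

60°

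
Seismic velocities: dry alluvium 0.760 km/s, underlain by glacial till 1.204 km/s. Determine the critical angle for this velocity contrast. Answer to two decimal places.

39.14°

Critical incidence: sin θ_c = V₁/V₂ = 0.760/1.204 = 0.6312.
θ_c = arcsin 0.6312 = 39.14°.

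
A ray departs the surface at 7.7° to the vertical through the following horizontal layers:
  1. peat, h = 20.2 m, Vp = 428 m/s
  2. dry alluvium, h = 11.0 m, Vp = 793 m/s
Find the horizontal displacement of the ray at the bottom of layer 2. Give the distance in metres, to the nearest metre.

p = sin θ₁/V₁ = sin 7.7°/428 = 3.1305e-04 s/m is conserved through the stack.
Layer 1: θ = 7.70°; offset = 20.2·tan 7.70° = 2.731 m.
Layer 2: sin θ = p·793 = 0.2483 → θ = 14.37°; offset = 11.0·tan 14.37° = 2.819 m.
Summing the layer offsets gives 5.550 m.

6 m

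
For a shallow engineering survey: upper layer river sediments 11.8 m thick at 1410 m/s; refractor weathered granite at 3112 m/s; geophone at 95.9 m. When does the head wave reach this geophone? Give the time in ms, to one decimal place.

θ_c = arcsin(V₁/V₂) = arcsin(1410/3112) = 26.94°, cos θ_c = 0.8915.
Intercept time tᵢ = 2h cos θ_c / V₁ = 2·11.8·0.8915/1410 = 0.01492 s.
t = x/V₂ + tᵢ = 95.9/3112 + 0.01492 = 0.04574 s.

45.7 ms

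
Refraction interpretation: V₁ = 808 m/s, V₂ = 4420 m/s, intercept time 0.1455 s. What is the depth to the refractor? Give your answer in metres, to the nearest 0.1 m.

59.8 m

h = tᵢ·V₁·V₂ / (2·√(V₂²−V₁²)).
√(V₂²−V₁²) = √(4420² − 808²) = 4345.5 m/s.
h = 0.1455 s × 808 × 4420 / (2 × 4345.5) = 59.79 m.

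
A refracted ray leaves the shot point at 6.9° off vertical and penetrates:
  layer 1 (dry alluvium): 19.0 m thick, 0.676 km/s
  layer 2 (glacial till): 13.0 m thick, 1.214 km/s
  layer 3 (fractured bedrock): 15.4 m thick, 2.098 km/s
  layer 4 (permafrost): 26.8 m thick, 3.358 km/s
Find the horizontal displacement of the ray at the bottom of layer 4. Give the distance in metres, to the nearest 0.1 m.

Apply Snell's law at each interface; in layer i the horizontal offset is hᵢ·tan θᵢ.
Layer 1: θ = 6.90°; offset = 19.0·tan 6.90° = 2.299 m.
Layer 2: sin θ = 1.214·sin 6.9°/0.676 = 0.2157, θ = 12.46°; offset = 13.0·tan 12.46° = 2.872 m.
Layer 3: sin θ = 2.098·sin 6.9°/0.676 = 0.3729, θ = 21.89°; offset = 15.4·tan 21.89° = 6.188 m.
Layer 4: sin θ = 3.358·sin 6.9°/0.676 = 0.5968, θ = 36.64°; offset = 26.8·tan 36.64° = 19.932 m.
Summing the layer offsets gives 31.292 m.

31.3 m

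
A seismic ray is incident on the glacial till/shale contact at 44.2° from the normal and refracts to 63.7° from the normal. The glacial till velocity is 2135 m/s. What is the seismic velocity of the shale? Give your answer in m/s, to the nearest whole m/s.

Snell's law: sin 44.2°/V₁ = sin 63.7°/V₂.
V₂ = V₁·sin 63.7°/sin 44.2° = 2135 × 1.2859 = 2745.40 m/s.

2745 m/s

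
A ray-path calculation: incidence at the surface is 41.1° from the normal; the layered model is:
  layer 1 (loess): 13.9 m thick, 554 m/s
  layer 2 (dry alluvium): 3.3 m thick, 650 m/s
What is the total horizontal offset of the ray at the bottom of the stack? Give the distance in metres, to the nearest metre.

p = sin θ₁/V₁ = sin 41.1°/554 = 1.1866e-03 s/m is conserved through the stack.
Layer 1: θ = 41.10°; offset = 13.9·tan 41.10° = 12.126 m.
Layer 2: sin θ = p·650 = 0.7713 → θ = 50.47°; offset = 3.3·tan 50.47° = 3.999 m.
Σ offsets = 16.125 m.

16 m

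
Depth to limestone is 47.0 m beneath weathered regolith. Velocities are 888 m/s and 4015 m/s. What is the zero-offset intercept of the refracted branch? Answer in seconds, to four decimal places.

θ_c = arcsin(V₁/V₂) = arcsin(888/4015) = 12.78°; cos θ_c = 0.9752.
tᵢ = 2h·cos θ_c / V₁ = 2·47.0·0.9752 / 888 = 0.10323 s.

0.1032 s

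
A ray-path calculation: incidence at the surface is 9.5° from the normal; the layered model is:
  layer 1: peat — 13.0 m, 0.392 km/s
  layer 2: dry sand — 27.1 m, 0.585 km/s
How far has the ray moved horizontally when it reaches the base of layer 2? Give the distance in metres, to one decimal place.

9.1 m

Apply Snell's law at each interface; in layer i the horizontal offset is hᵢ·tan θᵢ.
Layer 1: θ = 9.50°; offset = 13.0·tan 9.50° = 2.175 m.
Layer 2: sin θ = 0.585·sin 9.5°/0.392 = 0.2463, θ = 14.26°; offset = 27.1·tan 14.26° = 6.887 m.
Total horizontal offset = 9.063 m.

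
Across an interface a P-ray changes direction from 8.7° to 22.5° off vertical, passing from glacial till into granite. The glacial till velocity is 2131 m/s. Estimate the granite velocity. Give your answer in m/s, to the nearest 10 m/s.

5390 m/s

Snell's law: sin 8.7°/V₁ = sin 22.5°/V₂.
V₂ = V₁·sin 22.5°/sin 8.7° = 2131 × 2.5300 = 5391.34 m/s.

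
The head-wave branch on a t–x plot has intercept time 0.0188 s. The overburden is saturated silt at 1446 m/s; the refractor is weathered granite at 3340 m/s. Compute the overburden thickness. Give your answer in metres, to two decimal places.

h = tᵢ·V₁·V₂ / (2·√(V₂²−V₁²)).
√(V₂²−V₁²) = √(3340² − 1446²) = 3010.8 m/s.
h = 0.0188 s × 1446 × 3340 / (2 × 3010.8) = 15.08 m.

15.08 m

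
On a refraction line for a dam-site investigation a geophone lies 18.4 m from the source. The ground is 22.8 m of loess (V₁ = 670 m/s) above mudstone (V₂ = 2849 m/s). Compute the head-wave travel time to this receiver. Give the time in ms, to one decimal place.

72.6 ms

θ_c = arcsin(V₁/V₂) = arcsin(670/2849) = 13.60°, cos θ_c = 0.9720.
Intercept time tᵢ = 2h cos θ_c / V₁ = 2·22.8·0.9720/670 = 0.06615 s.
t = x/V₂ + tᵢ = 18.4/2849 + 0.06615 = 0.07261 s.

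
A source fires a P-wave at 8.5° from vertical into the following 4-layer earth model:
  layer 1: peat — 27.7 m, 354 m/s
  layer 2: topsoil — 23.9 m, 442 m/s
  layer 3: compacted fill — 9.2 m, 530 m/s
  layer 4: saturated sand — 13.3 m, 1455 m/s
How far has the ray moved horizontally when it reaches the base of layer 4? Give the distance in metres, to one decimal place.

20.9 m

Ray parameter p = sin 8.5° / 354 m/s = 4.1754e-04 s/m.
Layer 1: θ = 8.50°; offset = 27.7·tan 8.50° = 4.140 m.
Layer 2: sin θ = p·442 = 0.1846 → θ = 10.64°; offset = 23.9·tan 10.64° = 4.488 m.
Layer 3: sin θ = p·530 = 0.2213 → θ = 12.79°; offset = 9.2·tan 12.79° = 2.088 m.
Layer 4: sin θ = p·1455 = 0.6075 → θ = 37.41°; offset = 13.3·tan 37.41° = 10.172 m.
Summing the layer offsets gives 20.888 m.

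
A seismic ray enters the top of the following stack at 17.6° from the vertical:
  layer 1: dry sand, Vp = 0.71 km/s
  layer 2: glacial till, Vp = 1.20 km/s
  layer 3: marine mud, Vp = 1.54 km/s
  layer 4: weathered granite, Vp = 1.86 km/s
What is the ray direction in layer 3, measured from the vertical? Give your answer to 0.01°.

40.98°

Snell's law across each interface conserves sin θ / V, so sin θ_3 = V_3·sin θ₁/V₁.
sin θ_3 = 1.54 × sin 17.6° / 0.71 = 0.6558.
θ_3 = 40.98° from the vertical.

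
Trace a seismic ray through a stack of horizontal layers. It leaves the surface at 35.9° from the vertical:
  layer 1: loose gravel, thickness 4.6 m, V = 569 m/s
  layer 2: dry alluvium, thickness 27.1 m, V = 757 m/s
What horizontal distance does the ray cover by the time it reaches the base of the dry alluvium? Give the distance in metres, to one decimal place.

37.1 m

p = sin θ₁/V₁ = sin 35.9°/569 = 1.0305e-03 s/m is conserved through the stack.
Layer 1: θ = 35.90°; offset = 4.6·tan 35.90° = 3.330 m.
Layer 2: sin θ = p·757 = 0.7801 → θ = 51.27°; offset = 27.1·tan 51.27° = 33.791 m.
Summing the layer offsets gives 37.121 m.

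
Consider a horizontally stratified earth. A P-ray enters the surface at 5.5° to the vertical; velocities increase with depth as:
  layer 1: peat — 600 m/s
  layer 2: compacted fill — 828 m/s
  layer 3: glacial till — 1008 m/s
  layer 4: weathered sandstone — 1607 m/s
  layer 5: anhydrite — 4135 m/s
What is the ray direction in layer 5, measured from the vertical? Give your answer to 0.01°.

41.34°

Snell's law across each interface conserves sin θ / V, so sin θ_5 = V_5·sin θ₁/V₁.
sin θ_5 = 4135 × sin 5.5° / 600 = 0.6605.
θ_5 = arcsin 0.6605 = 41.34°.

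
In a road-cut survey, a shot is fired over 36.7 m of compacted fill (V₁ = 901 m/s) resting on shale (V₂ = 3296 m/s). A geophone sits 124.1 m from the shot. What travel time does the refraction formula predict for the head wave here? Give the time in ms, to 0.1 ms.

θ_c = arcsin(V₁/V₂) = arcsin(901/3296) = 15.86°, cos θ_c = 0.9619.
Intercept time tᵢ = 2h cos θ_c / V₁ = 2·36.7·0.9619/901 = 0.07836 s.
t = x/V₂ + tᵢ = 124.1/3296 + 0.07836 = 0.11601 s.

116.0 ms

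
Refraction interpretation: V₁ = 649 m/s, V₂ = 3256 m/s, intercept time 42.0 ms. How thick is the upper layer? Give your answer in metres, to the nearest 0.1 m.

13.9 m

h = tᵢ·V₁·V₂ / (2·√(V₂²−V₁²)).
√(V₂²−V₁²) = √(3256² − 649²) = 3190.7 m/s.
h = 0.042 s × 649 × 3256 / (2 × 3190.7) = 13.91 m.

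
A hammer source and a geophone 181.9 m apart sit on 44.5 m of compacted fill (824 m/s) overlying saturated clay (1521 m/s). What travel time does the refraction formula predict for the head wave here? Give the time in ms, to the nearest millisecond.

t = x/V₂ + 2h·√(V₂²−V₁²)/(V₁V₂).
√(V₂²−V₁²) = √(1521²−824²) = 1278.5 m/s; delay term = 2·44.5·1278.5/(824·1521) = 0.09079 s.
t = 181.9/1521 + 0.09079 = 0.21038 s.

210 ms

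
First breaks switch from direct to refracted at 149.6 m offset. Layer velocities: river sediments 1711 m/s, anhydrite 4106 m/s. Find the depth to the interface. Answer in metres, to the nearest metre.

48 m

h = (x_cross/2)·√((V₂−V₁)/(V₂+V₁)).
(V₂−V₁)/(V₂+V₁) = (4106−1711)/(4106+1711) = 0.4117; √ = 0.6417.
h = (149.6/2)·0.6417 = 48.00 m.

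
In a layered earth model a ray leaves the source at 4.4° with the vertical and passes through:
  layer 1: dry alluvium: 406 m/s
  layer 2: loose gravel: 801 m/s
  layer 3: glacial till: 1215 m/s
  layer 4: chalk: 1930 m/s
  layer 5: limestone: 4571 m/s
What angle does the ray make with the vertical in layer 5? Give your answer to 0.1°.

Ray parameter p = sin 4.4° / 406 = 1.8896e-04 s/m.
sin θ_5 = p·V_5 = 1.8896e-04 × 4571 = 0.8638.
θ_5 = arcsin 0.8638 = 59.74°.

59.7°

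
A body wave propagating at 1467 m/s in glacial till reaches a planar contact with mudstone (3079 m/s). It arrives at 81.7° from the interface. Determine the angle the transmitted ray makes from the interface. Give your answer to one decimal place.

Angle from the normal: 90° − 81.7° = 8.3°.
Snell's law: sin θ₂ = (V₂/V₁)·sin θ₁ = (3079/1467)·sin 8.3° = 0.3030.
θ₂ = arcsin 0.3030 = 17.64° from the normal.
From the interface: 90° − 17.64° = 72.36°.

72.4°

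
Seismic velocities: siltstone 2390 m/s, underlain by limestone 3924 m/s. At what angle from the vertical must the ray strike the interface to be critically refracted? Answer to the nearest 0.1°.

Critical incidence: sin θ_c = V₁/V₂ = 2390/3924 = 0.6091.
θ_c = arcsin 0.6091 = 37.52°.

37.5°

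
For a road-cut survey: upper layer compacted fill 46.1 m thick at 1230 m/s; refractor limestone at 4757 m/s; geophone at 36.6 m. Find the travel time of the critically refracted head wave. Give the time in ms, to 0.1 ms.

80.1 ms

t = x/V₂ + 2h·√(V₂²−V₁²)/(V₁V₂).
√(V₂²−V₁²) = √(4757²−1230²) = 4595.2 m/s; delay term = 2·46.1·4595.2/(1230·4757) = 0.07241 s.
t = 36.6/4757 + 0.07241 = 0.08010 s.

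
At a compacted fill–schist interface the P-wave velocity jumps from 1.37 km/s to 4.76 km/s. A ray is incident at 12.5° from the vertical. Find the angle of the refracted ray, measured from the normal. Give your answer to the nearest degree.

49°

Snell's law: sin θ₂ = (V₂/V₁)·sin θ₁ = (4.76/1.37)·sin 12.5° = 0.7520.
θ₂ = sin⁻¹(0.7520) = 48.76° (from vertical).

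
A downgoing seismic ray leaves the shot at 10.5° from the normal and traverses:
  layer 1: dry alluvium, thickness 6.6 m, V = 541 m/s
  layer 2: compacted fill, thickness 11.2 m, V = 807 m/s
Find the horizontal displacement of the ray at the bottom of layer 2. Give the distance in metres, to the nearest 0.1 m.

4.4 m

Apply Snell's law at each interface; in layer i the horizontal offset is hᵢ·tan θᵢ.
Layer 1: θ = 10.50°; offset = 6.6·tan 10.50° = 1.223 m.
Layer 2: sin θ = 807·sin 10.5°/541 = 0.2718, θ = 15.77°; offset = 11.2·tan 15.77° = 3.164 m.
Σ offsets = 4.387 m.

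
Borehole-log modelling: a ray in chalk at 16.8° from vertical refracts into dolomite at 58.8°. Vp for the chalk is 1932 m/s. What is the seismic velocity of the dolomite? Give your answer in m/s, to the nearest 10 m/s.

5720 m/s

sin 16.8° = 0.2890; sin 58.8° = 0.8554.
V₂ = V₁·(sin θ₂/sin θ₁) = 1932·(0.8554/0.2890) = 5717.58 m/s.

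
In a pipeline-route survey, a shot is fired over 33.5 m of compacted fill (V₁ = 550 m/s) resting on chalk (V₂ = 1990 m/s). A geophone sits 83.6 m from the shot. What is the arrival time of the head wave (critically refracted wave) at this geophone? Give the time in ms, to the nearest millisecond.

θ_c = arcsin(V₁/V₂) = arcsin(550/1990) = 16.04°, cos θ_c = 0.9610.
Intercept time tᵢ = 2h cos θ_c / V₁ = 2·33.5·0.9610/550 = 0.11707 s.
t = x/V₂ + tᵢ = 83.6/1990 + 0.11707 = 0.15908 s.

159 ms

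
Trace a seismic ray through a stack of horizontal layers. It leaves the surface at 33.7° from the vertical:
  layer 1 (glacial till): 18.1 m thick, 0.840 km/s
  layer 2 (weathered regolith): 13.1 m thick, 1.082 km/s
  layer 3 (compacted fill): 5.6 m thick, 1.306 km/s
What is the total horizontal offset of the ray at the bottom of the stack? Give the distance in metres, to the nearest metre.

35 m

Apply Snell's law at each interface; in layer i the horizontal offset is hᵢ·tan θᵢ.
Layer 1: θ = 33.70°; offset = 18.1·tan 33.70° = 12.071 m.
Layer 2: sin θ = 1.082·sin 33.7°/0.840 = 0.7147, θ = 45.62°; offset = 13.1·tan 45.62° = 13.386 m.
Layer 3: sin θ = 1.306·sin 33.7°/0.840 = 0.8627, θ = 59.62°; offset = 5.6·tan 59.62° = 9.551 m.
Σ offsets = 35.008 m.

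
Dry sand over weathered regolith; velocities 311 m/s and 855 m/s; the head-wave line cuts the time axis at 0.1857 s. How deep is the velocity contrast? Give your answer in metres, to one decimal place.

h = tᵢ·V₁·V₂ / (2·√(V₂²−V₁²)).
√(V₂²−V₁²) = √(855² − 311²) = 796.4 m/s.
h = 0.1857 s × 311 × 855 / (2 × 796.4) = 31.00 m.

31.0 m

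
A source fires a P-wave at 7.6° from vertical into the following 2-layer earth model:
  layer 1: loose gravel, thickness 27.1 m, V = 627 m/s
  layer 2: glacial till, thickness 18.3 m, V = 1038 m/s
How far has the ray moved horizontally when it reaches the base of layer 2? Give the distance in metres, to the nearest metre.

8 m

p = sin θ₁/V₁ = sin 7.6°/627 = 2.1094e-04 s/m is conserved through the stack.
Layer 1: θ = 7.60°; offset = 27.1·tan 7.60° = 3.616 m.
Layer 2: sin θ = p·1038 = 0.2190 → θ = 12.65°; offset = 18.3·tan 12.65° = 4.106 m.
Summing the layer offsets gives 7.722 m.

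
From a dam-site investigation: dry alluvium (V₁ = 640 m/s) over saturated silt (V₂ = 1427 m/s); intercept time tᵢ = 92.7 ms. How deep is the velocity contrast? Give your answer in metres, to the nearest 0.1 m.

θ_c = arcsin(640/1427) = 26.65°; cos θ_c = 0.8938.
tᵢ = 2h cos θ_c/V₁ ⇒ h = tᵢ·V₁/(2 cos θ_c) = 0.0927·640/(2·0.8938) = 33.19 m.

33.2 m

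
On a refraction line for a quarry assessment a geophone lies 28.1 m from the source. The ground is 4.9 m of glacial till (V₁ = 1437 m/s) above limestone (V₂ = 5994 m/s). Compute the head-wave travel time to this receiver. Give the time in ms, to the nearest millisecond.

11 ms

θ_c = arcsin(V₁/V₂) = arcsin(1437/5994) = 13.87°, cos θ_c = 0.9708.
Intercept time tᵢ = 2h cos θ_c / V₁ = 2·4.9·0.9708/1437 = 0.00662 s.
t = x/V₂ + tᵢ = 28.1/5994 + 0.00662 = 0.01131 s.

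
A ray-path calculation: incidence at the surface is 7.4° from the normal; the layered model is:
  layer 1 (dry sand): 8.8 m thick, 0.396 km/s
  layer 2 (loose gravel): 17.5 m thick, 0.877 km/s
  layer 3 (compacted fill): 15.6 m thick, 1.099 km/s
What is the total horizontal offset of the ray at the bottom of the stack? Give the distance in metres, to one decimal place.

Apply Snell's law at each interface; in layer i the horizontal offset is hᵢ·tan θᵢ.
Layer 1: θ = 7.40°; offset = 8.8·tan 7.40° = 1.143 m.
Layer 2: sin θ = 0.877·sin 7.4°/0.396 = 0.2852, θ = 16.57°; offset = 17.5·tan 16.57° = 5.208 m.
Layer 3: sin θ = 1.099·sin 7.4°/0.396 = 0.3574, θ = 20.94°; offset = 15.6·tan 20.94° = 5.971 m.
Σ offsets = 12.321 m.

12.3 m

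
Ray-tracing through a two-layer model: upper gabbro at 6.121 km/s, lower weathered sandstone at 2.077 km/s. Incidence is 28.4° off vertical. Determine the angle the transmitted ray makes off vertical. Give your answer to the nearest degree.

9°

Snell's law: sin θ₂ = (V₂/V₁)·sin θ₁ = (2.077/6.121)·sin 28.4° = 0.1614.
θ₂ = sin⁻¹(0.1614) = 9.29° (from vertical).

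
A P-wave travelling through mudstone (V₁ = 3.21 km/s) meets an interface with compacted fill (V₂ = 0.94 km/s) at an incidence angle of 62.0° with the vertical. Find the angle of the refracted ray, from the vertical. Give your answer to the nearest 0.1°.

15.0°

Snell's law: sin θ₂ = (V₂/V₁)·sin θ₁ = (0.94/3.21)·sin 62.0° = 0.2586.
θ₂ = sin⁻¹(0.2586) = 14.98° (from vertical).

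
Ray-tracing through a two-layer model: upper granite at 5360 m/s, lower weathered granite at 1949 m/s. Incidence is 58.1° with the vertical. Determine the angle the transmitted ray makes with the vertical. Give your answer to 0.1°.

18.0°

sin θ₁/V₁ = sin θ₂/V₂ ⇒ sin θ₂ = 1949·sin 58.1°/5360 = 1949·0.8490/5360 = 0.3087.
θ₂ = sin⁻¹(0.3087) = 17.98° (from vertical).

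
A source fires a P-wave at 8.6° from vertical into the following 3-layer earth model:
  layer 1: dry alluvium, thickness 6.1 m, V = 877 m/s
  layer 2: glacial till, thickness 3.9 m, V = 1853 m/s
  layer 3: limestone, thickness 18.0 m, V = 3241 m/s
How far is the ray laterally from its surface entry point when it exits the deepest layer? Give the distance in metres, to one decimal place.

Apply Snell's law at each interface; in layer i the horizontal offset is hᵢ·tan θᵢ.
Layer 1: θ = 8.60°; offset = 6.1·tan 8.60° = 0.923 m.
Layer 2: sin θ = 1853·sin 8.6°/877 = 0.3160, θ = 18.42°; offset = 3.9·tan 18.42° = 1.299 m.
Layer 3: sin θ = 3241·sin 8.6°/877 = 0.5526, θ = 33.55°; offset = 18.0·tan 33.55° = 11.935 m.
Total horizontal offset = 14.156 m.

14.2 m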